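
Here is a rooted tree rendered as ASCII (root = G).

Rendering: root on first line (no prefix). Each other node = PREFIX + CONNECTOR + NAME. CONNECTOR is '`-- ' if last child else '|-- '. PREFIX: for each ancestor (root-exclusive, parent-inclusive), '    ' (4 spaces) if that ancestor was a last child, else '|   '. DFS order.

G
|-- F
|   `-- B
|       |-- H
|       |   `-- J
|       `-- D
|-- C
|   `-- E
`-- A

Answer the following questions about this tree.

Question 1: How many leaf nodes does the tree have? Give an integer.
Answer: 4

Derivation:
Leaves (nodes with no children): A, D, E, J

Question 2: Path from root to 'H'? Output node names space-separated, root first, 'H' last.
Walk down from root: G -> F -> B -> H

Answer: G F B H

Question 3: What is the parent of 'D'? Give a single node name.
Answer: B

Derivation:
Scan adjacency: D appears as child of B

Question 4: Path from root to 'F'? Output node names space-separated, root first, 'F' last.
Answer: G F

Derivation:
Walk down from root: G -> F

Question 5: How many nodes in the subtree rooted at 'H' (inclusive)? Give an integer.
Answer: 2

Derivation:
Subtree rooted at H contains: H, J
Count = 2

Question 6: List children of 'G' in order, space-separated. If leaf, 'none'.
Answer: F C A

Derivation:
Node G's children (from adjacency): F, C, A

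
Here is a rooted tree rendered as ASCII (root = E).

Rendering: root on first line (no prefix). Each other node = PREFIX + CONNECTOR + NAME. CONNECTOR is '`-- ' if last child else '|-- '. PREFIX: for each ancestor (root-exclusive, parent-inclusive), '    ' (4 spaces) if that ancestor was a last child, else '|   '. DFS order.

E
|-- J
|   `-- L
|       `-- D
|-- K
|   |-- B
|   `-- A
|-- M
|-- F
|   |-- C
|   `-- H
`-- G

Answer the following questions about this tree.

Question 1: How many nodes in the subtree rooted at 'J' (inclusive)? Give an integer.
Subtree rooted at J contains: D, J, L
Count = 3

Answer: 3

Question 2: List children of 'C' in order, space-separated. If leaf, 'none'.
Node C's children (from adjacency): (leaf)

Answer: none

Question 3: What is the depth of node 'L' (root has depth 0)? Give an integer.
Path from root to L: E -> J -> L
Depth = number of edges = 2

Answer: 2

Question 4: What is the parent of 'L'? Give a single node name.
Answer: J

Derivation:
Scan adjacency: L appears as child of J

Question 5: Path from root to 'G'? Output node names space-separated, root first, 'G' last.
Answer: E G

Derivation:
Walk down from root: E -> G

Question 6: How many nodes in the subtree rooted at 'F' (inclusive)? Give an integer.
Answer: 3

Derivation:
Subtree rooted at F contains: C, F, H
Count = 3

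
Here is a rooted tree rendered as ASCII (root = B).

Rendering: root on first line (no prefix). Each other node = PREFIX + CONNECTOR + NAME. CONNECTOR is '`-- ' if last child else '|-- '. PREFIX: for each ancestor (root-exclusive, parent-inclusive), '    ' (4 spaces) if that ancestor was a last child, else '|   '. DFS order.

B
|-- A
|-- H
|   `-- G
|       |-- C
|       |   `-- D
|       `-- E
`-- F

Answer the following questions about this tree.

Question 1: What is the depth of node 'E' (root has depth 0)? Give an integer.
Answer: 3

Derivation:
Path from root to E: B -> H -> G -> E
Depth = number of edges = 3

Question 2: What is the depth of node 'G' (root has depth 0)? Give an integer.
Answer: 2

Derivation:
Path from root to G: B -> H -> G
Depth = number of edges = 2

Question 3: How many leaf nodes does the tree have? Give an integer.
Leaves (nodes with no children): A, D, E, F

Answer: 4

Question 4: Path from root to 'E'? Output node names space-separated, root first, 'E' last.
Answer: B H G E

Derivation:
Walk down from root: B -> H -> G -> E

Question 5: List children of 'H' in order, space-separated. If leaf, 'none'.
Answer: G

Derivation:
Node H's children (from adjacency): G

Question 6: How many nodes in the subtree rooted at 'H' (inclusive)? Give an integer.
Subtree rooted at H contains: C, D, E, G, H
Count = 5

Answer: 5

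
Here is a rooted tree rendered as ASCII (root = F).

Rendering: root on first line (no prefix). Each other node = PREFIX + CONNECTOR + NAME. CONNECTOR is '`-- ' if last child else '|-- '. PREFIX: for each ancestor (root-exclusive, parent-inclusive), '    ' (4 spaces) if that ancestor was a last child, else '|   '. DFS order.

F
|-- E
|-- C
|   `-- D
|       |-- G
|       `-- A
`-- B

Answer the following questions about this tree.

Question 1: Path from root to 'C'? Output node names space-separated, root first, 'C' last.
Walk down from root: F -> C

Answer: F C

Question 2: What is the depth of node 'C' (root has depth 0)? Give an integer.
Path from root to C: F -> C
Depth = number of edges = 1

Answer: 1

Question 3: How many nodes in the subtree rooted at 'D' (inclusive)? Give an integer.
Subtree rooted at D contains: A, D, G
Count = 3

Answer: 3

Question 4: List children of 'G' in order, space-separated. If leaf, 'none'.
Answer: none

Derivation:
Node G's children (from adjacency): (leaf)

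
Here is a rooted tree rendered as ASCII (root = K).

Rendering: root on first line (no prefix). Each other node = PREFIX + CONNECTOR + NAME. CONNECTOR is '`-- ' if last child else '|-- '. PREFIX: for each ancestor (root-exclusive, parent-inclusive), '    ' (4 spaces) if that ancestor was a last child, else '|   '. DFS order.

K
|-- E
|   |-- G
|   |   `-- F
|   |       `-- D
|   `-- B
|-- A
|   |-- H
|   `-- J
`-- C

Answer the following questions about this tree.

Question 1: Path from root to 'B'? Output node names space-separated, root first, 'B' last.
Answer: K E B

Derivation:
Walk down from root: K -> E -> B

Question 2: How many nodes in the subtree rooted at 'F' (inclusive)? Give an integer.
Subtree rooted at F contains: D, F
Count = 2

Answer: 2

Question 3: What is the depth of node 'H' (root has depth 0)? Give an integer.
Path from root to H: K -> A -> H
Depth = number of edges = 2

Answer: 2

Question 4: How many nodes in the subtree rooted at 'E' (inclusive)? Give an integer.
Subtree rooted at E contains: B, D, E, F, G
Count = 5

Answer: 5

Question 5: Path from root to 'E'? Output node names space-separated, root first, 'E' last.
Answer: K E

Derivation:
Walk down from root: K -> E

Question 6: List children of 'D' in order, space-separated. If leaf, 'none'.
Answer: none

Derivation:
Node D's children (from adjacency): (leaf)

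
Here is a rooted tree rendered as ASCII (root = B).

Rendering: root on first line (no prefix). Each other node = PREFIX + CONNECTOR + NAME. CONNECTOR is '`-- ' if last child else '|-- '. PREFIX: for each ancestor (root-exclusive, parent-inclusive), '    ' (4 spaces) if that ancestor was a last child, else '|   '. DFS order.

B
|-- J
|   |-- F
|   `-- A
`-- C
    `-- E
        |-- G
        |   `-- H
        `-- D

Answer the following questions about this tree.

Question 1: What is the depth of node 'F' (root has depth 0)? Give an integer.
Answer: 2

Derivation:
Path from root to F: B -> J -> F
Depth = number of edges = 2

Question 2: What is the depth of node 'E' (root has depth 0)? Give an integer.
Answer: 2

Derivation:
Path from root to E: B -> C -> E
Depth = number of edges = 2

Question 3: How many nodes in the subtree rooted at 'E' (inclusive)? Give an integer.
Subtree rooted at E contains: D, E, G, H
Count = 4

Answer: 4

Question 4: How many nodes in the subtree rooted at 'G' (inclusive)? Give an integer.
Answer: 2

Derivation:
Subtree rooted at G contains: G, H
Count = 2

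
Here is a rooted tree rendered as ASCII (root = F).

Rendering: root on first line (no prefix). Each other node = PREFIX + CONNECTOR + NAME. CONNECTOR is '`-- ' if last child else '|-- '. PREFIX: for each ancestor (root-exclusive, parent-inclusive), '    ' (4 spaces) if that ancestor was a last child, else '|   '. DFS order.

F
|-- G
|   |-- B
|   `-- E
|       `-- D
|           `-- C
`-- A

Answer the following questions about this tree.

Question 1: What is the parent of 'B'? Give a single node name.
Answer: G

Derivation:
Scan adjacency: B appears as child of G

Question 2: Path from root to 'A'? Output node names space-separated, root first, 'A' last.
Walk down from root: F -> A

Answer: F A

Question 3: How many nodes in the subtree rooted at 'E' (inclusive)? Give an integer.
Answer: 3

Derivation:
Subtree rooted at E contains: C, D, E
Count = 3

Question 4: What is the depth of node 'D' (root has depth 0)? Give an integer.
Path from root to D: F -> G -> E -> D
Depth = number of edges = 3

Answer: 3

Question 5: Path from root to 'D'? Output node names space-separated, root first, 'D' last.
Walk down from root: F -> G -> E -> D

Answer: F G E D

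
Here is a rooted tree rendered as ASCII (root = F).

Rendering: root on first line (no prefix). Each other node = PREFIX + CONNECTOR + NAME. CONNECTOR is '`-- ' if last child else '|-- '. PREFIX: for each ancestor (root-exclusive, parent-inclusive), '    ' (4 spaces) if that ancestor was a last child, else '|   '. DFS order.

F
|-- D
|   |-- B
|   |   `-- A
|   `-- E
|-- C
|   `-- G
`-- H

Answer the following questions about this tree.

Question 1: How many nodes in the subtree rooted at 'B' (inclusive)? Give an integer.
Answer: 2

Derivation:
Subtree rooted at B contains: A, B
Count = 2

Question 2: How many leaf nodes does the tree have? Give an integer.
Leaves (nodes with no children): A, E, G, H

Answer: 4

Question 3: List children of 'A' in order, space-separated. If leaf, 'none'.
Node A's children (from adjacency): (leaf)

Answer: none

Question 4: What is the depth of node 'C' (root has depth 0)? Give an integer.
Answer: 1

Derivation:
Path from root to C: F -> C
Depth = number of edges = 1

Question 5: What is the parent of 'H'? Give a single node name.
Scan adjacency: H appears as child of F

Answer: F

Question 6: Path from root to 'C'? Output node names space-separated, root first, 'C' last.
Walk down from root: F -> C

Answer: F C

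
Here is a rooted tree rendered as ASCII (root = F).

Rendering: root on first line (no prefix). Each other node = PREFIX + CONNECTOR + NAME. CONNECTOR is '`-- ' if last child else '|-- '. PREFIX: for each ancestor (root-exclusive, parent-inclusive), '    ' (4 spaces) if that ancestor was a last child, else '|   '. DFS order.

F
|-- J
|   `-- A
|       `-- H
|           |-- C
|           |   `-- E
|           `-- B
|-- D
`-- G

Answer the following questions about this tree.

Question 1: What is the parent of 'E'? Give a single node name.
Scan adjacency: E appears as child of C

Answer: C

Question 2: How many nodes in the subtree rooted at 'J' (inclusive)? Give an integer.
Subtree rooted at J contains: A, B, C, E, H, J
Count = 6

Answer: 6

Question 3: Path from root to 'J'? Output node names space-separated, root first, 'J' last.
Answer: F J

Derivation:
Walk down from root: F -> J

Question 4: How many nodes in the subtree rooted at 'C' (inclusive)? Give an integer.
Answer: 2

Derivation:
Subtree rooted at C contains: C, E
Count = 2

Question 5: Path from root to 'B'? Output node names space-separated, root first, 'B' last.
Answer: F J A H B

Derivation:
Walk down from root: F -> J -> A -> H -> B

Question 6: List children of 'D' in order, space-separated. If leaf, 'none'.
Answer: none

Derivation:
Node D's children (from adjacency): (leaf)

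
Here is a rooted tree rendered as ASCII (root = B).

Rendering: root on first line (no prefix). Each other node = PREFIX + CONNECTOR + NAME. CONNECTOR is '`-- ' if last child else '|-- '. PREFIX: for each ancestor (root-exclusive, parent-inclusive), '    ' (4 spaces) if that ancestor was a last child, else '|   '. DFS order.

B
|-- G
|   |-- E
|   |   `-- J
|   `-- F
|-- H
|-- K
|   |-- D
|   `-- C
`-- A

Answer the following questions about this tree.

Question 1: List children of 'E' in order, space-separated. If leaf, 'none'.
Node E's children (from adjacency): J

Answer: J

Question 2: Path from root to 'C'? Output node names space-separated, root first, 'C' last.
Answer: B K C

Derivation:
Walk down from root: B -> K -> C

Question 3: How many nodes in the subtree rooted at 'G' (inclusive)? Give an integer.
Subtree rooted at G contains: E, F, G, J
Count = 4

Answer: 4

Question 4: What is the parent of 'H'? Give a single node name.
Scan adjacency: H appears as child of B

Answer: B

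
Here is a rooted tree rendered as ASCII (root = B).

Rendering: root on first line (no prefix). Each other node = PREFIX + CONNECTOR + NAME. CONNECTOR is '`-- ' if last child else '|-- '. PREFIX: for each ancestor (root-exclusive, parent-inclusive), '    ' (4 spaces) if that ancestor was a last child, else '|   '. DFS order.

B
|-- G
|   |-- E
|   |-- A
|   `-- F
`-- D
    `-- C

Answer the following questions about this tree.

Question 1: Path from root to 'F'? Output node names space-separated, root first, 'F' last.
Answer: B G F

Derivation:
Walk down from root: B -> G -> F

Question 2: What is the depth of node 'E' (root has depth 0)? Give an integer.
Answer: 2

Derivation:
Path from root to E: B -> G -> E
Depth = number of edges = 2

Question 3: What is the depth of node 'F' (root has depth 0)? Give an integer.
Path from root to F: B -> G -> F
Depth = number of edges = 2

Answer: 2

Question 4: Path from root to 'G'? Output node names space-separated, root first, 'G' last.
Answer: B G

Derivation:
Walk down from root: B -> G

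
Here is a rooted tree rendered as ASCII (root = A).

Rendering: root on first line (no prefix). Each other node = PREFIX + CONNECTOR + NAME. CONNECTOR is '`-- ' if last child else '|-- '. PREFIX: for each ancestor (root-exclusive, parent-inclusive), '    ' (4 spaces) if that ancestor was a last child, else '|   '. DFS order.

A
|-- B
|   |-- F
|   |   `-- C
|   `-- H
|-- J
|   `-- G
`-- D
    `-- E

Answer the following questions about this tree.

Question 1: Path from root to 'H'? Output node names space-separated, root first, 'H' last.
Walk down from root: A -> B -> H

Answer: A B H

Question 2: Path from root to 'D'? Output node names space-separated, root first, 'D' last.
Answer: A D

Derivation:
Walk down from root: A -> D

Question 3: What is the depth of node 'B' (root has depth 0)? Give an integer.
Answer: 1

Derivation:
Path from root to B: A -> B
Depth = number of edges = 1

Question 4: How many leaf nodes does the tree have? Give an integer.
Answer: 4

Derivation:
Leaves (nodes with no children): C, E, G, H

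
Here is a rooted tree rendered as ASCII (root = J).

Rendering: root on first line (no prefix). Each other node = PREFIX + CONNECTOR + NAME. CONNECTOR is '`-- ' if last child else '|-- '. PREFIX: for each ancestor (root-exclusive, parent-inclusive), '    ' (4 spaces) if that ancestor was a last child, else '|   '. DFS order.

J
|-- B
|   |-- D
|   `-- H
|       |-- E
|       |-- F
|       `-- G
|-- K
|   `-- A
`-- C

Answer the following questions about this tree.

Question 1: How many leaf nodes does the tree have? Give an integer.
Leaves (nodes with no children): A, C, D, E, F, G

Answer: 6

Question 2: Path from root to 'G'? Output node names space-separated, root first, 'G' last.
Answer: J B H G

Derivation:
Walk down from root: J -> B -> H -> G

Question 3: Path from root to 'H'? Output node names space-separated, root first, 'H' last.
Walk down from root: J -> B -> H

Answer: J B H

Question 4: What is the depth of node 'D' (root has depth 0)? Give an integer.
Path from root to D: J -> B -> D
Depth = number of edges = 2

Answer: 2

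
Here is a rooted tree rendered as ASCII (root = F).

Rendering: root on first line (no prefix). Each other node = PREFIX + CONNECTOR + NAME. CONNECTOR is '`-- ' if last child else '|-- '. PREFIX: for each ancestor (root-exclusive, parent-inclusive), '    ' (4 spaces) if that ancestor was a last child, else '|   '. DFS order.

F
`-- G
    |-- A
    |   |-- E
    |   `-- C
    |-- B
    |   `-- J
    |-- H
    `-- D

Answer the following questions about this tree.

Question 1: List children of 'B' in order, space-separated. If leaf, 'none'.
Answer: J

Derivation:
Node B's children (from adjacency): J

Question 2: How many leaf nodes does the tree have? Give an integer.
Answer: 5

Derivation:
Leaves (nodes with no children): C, D, E, H, J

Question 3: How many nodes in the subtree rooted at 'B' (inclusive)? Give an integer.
Answer: 2

Derivation:
Subtree rooted at B contains: B, J
Count = 2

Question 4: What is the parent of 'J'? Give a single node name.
Scan adjacency: J appears as child of B

Answer: B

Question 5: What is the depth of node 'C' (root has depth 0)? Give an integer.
Path from root to C: F -> G -> A -> C
Depth = number of edges = 3

Answer: 3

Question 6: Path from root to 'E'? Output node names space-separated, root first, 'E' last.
Answer: F G A E

Derivation:
Walk down from root: F -> G -> A -> E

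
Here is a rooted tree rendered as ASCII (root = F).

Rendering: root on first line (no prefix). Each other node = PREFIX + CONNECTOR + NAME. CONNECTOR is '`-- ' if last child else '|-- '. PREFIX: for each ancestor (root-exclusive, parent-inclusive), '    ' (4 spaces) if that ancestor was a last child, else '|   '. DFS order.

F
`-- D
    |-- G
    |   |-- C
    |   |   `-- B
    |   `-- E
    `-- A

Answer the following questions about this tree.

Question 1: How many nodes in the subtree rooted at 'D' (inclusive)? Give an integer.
Subtree rooted at D contains: A, B, C, D, E, G
Count = 6

Answer: 6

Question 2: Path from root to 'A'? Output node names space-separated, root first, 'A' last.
Answer: F D A

Derivation:
Walk down from root: F -> D -> A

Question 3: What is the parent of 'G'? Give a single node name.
Answer: D

Derivation:
Scan adjacency: G appears as child of D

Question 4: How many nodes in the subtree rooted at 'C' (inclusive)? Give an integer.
Subtree rooted at C contains: B, C
Count = 2

Answer: 2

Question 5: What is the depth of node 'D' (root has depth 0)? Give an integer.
Answer: 1

Derivation:
Path from root to D: F -> D
Depth = number of edges = 1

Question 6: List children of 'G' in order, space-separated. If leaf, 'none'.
Answer: C E

Derivation:
Node G's children (from adjacency): C, E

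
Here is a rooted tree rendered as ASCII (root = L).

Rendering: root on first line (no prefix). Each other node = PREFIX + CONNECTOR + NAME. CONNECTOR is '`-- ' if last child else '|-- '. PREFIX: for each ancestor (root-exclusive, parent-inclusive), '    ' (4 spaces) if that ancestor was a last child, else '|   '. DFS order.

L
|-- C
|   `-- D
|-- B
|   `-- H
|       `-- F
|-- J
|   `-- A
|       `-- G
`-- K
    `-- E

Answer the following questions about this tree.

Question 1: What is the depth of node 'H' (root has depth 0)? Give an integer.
Path from root to H: L -> B -> H
Depth = number of edges = 2

Answer: 2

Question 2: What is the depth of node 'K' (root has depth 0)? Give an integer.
Answer: 1

Derivation:
Path from root to K: L -> K
Depth = number of edges = 1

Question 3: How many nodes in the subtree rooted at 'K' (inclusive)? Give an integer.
Subtree rooted at K contains: E, K
Count = 2

Answer: 2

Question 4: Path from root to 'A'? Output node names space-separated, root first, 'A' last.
Answer: L J A

Derivation:
Walk down from root: L -> J -> A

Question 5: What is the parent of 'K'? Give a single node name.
Scan adjacency: K appears as child of L

Answer: L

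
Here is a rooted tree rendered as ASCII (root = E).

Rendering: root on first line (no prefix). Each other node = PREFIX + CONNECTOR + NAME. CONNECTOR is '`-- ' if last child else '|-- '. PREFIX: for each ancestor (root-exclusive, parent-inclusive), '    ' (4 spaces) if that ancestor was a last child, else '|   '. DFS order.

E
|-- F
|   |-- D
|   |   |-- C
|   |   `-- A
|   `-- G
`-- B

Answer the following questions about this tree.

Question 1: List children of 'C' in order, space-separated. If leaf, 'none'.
Answer: none

Derivation:
Node C's children (from adjacency): (leaf)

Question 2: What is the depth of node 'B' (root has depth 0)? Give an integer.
Answer: 1

Derivation:
Path from root to B: E -> B
Depth = number of edges = 1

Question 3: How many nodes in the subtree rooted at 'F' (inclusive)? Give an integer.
Answer: 5

Derivation:
Subtree rooted at F contains: A, C, D, F, G
Count = 5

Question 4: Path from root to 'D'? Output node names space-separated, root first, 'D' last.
Walk down from root: E -> F -> D

Answer: E F D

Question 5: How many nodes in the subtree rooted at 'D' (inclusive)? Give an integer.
Answer: 3

Derivation:
Subtree rooted at D contains: A, C, D
Count = 3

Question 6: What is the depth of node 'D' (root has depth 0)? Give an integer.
Path from root to D: E -> F -> D
Depth = number of edges = 2

Answer: 2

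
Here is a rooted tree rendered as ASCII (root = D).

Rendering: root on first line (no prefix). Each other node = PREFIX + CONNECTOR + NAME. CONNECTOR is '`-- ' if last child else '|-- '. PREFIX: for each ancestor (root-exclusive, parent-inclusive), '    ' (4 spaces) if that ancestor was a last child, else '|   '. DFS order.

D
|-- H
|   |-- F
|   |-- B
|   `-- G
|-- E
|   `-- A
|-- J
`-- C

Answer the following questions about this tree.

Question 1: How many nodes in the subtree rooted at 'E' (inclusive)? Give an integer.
Subtree rooted at E contains: A, E
Count = 2

Answer: 2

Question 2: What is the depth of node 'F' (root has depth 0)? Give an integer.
Path from root to F: D -> H -> F
Depth = number of edges = 2

Answer: 2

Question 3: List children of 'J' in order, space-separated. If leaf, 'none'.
Answer: none

Derivation:
Node J's children (from adjacency): (leaf)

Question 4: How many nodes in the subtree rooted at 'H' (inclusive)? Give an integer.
Answer: 4

Derivation:
Subtree rooted at H contains: B, F, G, H
Count = 4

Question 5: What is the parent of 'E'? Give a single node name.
Scan adjacency: E appears as child of D

Answer: D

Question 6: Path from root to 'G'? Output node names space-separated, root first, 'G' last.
Walk down from root: D -> H -> G

Answer: D H G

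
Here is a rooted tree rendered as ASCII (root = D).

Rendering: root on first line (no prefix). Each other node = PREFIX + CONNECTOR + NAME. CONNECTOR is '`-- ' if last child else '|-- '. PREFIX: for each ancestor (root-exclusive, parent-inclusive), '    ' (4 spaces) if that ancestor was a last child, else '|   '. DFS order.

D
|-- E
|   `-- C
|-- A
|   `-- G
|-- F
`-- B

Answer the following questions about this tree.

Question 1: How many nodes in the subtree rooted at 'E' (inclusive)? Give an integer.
Answer: 2

Derivation:
Subtree rooted at E contains: C, E
Count = 2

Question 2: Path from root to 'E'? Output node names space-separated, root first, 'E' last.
Walk down from root: D -> E

Answer: D E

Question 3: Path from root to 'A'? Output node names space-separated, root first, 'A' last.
Answer: D A

Derivation:
Walk down from root: D -> A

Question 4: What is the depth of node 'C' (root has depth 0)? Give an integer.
Path from root to C: D -> E -> C
Depth = number of edges = 2

Answer: 2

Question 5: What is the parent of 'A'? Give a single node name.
Answer: D

Derivation:
Scan adjacency: A appears as child of D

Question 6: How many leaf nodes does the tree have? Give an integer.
Answer: 4

Derivation:
Leaves (nodes with no children): B, C, F, G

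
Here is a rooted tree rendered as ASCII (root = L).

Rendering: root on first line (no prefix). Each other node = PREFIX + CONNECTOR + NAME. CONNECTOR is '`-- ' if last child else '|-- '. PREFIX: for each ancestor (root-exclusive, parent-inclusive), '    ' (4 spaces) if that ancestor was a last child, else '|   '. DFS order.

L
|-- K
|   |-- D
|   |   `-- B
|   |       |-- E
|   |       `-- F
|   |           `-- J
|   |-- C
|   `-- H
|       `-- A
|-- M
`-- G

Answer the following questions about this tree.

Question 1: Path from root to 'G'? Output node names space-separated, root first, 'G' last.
Answer: L G

Derivation:
Walk down from root: L -> G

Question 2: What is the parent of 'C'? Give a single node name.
Scan adjacency: C appears as child of K

Answer: K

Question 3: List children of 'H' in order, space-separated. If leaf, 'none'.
Answer: A

Derivation:
Node H's children (from adjacency): A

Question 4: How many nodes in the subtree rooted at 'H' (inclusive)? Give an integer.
Answer: 2

Derivation:
Subtree rooted at H contains: A, H
Count = 2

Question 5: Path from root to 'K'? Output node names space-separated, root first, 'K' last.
Answer: L K

Derivation:
Walk down from root: L -> K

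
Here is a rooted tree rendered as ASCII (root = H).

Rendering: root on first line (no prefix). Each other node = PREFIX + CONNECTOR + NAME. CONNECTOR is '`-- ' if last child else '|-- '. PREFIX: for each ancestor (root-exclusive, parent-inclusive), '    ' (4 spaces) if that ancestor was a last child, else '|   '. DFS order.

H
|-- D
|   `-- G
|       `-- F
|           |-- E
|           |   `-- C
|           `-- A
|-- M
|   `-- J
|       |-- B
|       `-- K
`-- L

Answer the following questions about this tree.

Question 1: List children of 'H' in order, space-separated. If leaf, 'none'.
Answer: D M L

Derivation:
Node H's children (from adjacency): D, M, L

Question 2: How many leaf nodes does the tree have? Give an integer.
Answer: 5

Derivation:
Leaves (nodes with no children): A, B, C, K, L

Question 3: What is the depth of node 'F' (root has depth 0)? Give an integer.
Answer: 3

Derivation:
Path from root to F: H -> D -> G -> F
Depth = number of edges = 3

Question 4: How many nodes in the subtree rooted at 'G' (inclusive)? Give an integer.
Subtree rooted at G contains: A, C, E, F, G
Count = 5

Answer: 5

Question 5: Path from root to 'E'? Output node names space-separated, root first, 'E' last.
Answer: H D G F E

Derivation:
Walk down from root: H -> D -> G -> F -> E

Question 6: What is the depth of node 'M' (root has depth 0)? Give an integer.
Path from root to M: H -> M
Depth = number of edges = 1

Answer: 1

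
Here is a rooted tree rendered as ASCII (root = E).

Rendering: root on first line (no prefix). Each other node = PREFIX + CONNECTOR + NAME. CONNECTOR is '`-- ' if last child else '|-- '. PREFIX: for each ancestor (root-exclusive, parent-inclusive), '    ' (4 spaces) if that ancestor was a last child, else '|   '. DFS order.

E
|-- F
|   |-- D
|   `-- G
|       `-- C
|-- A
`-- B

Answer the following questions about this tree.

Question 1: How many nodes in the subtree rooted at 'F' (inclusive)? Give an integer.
Subtree rooted at F contains: C, D, F, G
Count = 4

Answer: 4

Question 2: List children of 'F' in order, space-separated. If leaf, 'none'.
Answer: D G

Derivation:
Node F's children (from adjacency): D, G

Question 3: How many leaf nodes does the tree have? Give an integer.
Answer: 4

Derivation:
Leaves (nodes with no children): A, B, C, D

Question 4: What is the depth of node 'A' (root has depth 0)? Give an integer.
Answer: 1

Derivation:
Path from root to A: E -> A
Depth = number of edges = 1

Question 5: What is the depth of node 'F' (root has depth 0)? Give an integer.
Path from root to F: E -> F
Depth = number of edges = 1

Answer: 1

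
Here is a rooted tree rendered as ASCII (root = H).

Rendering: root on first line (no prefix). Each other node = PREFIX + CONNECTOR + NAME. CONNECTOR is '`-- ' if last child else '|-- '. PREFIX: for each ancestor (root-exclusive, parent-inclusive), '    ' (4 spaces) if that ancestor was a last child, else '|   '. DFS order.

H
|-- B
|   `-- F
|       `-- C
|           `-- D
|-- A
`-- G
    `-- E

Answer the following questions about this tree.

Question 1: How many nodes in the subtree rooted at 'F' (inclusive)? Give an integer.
Answer: 3

Derivation:
Subtree rooted at F contains: C, D, F
Count = 3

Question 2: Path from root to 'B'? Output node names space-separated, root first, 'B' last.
Walk down from root: H -> B

Answer: H B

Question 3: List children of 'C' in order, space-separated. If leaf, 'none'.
Node C's children (from adjacency): D

Answer: D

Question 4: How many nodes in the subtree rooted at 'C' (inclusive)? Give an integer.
Subtree rooted at C contains: C, D
Count = 2

Answer: 2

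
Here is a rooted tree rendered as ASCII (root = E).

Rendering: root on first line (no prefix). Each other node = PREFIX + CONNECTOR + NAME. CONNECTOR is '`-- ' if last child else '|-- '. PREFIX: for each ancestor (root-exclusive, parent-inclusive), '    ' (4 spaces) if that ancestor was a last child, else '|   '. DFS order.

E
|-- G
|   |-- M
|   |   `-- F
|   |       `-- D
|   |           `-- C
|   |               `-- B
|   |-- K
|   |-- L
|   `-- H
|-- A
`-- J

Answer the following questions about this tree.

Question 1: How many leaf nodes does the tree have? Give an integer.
Answer: 6

Derivation:
Leaves (nodes with no children): A, B, H, J, K, L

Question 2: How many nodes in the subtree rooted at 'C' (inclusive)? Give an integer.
Subtree rooted at C contains: B, C
Count = 2

Answer: 2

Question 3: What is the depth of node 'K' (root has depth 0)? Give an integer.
Path from root to K: E -> G -> K
Depth = number of edges = 2

Answer: 2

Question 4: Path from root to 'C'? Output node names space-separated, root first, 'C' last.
Answer: E G M F D C

Derivation:
Walk down from root: E -> G -> M -> F -> D -> C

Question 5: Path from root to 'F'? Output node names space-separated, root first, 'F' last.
Walk down from root: E -> G -> M -> F

Answer: E G M F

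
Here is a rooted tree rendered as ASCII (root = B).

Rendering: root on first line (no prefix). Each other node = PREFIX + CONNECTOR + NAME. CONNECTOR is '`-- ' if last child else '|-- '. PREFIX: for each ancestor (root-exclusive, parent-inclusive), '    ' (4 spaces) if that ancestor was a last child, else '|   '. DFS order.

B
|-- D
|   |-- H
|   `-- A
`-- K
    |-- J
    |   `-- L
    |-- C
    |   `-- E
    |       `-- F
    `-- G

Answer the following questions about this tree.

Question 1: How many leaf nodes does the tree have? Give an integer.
Answer: 5

Derivation:
Leaves (nodes with no children): A, F, G, H, L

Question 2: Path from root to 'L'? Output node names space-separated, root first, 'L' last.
Walk down from root: B -> K -> J -> L

Answer: B K J L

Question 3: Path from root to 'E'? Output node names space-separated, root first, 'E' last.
Answer: B K C E

Derivation:
Walk down from root: B -> K -> C -> E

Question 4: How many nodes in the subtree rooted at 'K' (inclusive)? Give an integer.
Answer: 7

Derivation:
Subtree rooted at K contains: C, E, F, G, J, K, L
Count = 7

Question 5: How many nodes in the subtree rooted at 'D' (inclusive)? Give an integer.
Subtree rooted at D contains: A, D, H
Count = 3

Answer: 3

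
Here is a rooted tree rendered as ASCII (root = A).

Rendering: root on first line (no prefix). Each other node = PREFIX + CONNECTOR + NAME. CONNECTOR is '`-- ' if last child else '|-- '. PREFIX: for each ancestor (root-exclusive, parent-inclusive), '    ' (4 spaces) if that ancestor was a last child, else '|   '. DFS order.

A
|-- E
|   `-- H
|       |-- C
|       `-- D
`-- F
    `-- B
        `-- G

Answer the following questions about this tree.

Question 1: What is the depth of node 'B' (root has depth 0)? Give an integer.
Answer: 2

Derivation:
Path from root to B: A -> F -> B
Depth = number of edges = 2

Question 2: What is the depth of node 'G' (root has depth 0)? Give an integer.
Answer: 3

Derivation:
Path from root to G: A -> F -> B -> G
Depth = number of edges = 3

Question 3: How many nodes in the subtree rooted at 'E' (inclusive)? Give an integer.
Answer: 4

Derivation:
Subtree rooted at E contains: C, D, E, H
Count = 4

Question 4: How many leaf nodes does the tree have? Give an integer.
Leaves (nodes with no children): C, D, G

Answer: 3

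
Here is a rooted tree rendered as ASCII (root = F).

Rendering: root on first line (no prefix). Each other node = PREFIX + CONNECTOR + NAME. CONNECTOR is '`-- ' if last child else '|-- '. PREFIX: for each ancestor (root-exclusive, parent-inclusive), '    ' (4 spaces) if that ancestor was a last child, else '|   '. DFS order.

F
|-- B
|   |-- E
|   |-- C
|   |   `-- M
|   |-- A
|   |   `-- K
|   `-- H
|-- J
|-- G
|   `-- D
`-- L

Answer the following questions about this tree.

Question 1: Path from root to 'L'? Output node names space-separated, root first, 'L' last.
Answer: F L

Derivation:
Walk down from root: F -> L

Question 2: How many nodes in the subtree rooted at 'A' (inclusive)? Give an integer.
Answer: 2

Derivation:
Subtree rooted at A contains: A, K
Count = 2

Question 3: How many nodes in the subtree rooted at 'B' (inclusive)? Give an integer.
Answer: 7

Derivation:
Subtree rooted at B contains: A, B, C, E, H, K, M
Count = 7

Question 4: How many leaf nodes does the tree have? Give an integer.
Answer: 7

Derivation:
Leaves (nodes with no children): D, E, H, J, K, L, M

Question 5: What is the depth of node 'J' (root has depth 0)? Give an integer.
Path from root to J: F -> J
Depth = number of edges = 1

Answer: 1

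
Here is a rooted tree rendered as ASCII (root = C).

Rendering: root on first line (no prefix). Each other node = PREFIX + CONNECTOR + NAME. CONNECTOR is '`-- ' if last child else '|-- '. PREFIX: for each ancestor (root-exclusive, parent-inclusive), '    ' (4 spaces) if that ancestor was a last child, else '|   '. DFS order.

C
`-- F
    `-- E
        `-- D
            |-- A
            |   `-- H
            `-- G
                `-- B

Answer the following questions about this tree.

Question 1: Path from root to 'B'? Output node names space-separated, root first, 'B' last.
Walk down from root: C -> F -> E -> D -> G -> B

Answer: C F E D G B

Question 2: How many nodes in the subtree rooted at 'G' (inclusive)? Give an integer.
Answer: 2

Derivation:
Subtree rooted at G contains: B, G
Count = 2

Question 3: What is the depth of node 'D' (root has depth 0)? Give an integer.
Path from root to D: C -> F -> E -> D
Depth = number of edges = 3

Answer: 3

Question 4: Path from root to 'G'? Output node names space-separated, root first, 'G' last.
Walk down from root: C -> F -> E -> D -> G

Answer: C F E D G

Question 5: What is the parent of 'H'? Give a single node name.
Scan adjacency: H appears as child of A

Answer: A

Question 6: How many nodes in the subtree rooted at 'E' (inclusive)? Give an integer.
Answer: 6

Derivation:
Subtree rooted at E contains: A, B, D, E, G, H
Count = 6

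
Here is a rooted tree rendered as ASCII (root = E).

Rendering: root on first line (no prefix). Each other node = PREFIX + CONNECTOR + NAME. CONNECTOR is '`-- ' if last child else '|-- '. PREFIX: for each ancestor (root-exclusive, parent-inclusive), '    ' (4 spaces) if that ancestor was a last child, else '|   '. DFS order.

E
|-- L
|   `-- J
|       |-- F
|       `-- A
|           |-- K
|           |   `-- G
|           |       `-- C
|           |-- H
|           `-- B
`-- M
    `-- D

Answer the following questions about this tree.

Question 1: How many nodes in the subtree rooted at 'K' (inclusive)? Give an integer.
Answer: 3

Derivation:
Subtree rooted at K contains: C, G, K
Count = 3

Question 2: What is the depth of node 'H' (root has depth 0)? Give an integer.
Path from root to H: E -> L -> J -> A -> H
Depth = number of edges = 4

Answer: 4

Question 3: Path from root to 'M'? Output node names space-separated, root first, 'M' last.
Walk down from root: E -> M

Answer: E M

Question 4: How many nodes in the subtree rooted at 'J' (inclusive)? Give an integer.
Subtree rooted at J contains: A, B, C, F, G, H, J, K
Count = 8

Answer: 8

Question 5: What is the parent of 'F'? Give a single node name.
Answer: J

Derivation:
Scan adjacency: F appears as child of J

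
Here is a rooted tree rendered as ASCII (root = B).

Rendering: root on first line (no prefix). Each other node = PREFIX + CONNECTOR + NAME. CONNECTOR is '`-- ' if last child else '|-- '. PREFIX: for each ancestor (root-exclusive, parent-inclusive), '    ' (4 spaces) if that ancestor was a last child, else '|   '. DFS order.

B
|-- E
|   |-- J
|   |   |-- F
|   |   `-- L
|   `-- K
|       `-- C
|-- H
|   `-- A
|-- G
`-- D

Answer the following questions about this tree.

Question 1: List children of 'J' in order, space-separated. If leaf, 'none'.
Answer: F L

Derivation:
Node J's children (from adjacency): F, L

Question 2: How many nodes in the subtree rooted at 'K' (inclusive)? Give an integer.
Answer: 2

Derivation:
Subtree rooted at K contains: C, K
Count = 2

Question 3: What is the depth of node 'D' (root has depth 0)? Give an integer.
Path from root to D: B -> D
Depth = number of edges = 1

Answer: 1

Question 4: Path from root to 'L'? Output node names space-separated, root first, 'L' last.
Answer: B E J L

Derivation:
Walk down from root: B -> E -> J -> L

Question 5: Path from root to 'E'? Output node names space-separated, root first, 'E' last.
Walk down from root: B -> E

Answer: B E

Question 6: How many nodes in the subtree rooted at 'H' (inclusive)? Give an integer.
Subtree rooted at H contains: A, H
Count = 2

Answer: 2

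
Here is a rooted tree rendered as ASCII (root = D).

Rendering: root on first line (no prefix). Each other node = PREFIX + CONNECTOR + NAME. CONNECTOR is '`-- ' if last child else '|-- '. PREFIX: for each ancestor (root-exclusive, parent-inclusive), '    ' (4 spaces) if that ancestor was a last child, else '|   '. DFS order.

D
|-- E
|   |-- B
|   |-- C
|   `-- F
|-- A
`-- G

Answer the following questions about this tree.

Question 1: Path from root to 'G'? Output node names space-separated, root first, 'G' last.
Walk down from root: D -> G

Answer: D G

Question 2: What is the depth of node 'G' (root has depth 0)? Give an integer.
Path from root to G: D -> G
Depth = number of edges = 1

Answer: 1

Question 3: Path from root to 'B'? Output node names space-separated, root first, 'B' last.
Walk down from root: D -> E -> B

Answer: D E B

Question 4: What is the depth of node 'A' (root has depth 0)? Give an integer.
Answer: 1

Derivation:
Path from root to A: D -> A
Depth = number of edges = 1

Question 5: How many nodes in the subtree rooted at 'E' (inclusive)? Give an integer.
Answer: 4

Derivation:
Subtree rooted at E contains: B, C, E, F
Count = 4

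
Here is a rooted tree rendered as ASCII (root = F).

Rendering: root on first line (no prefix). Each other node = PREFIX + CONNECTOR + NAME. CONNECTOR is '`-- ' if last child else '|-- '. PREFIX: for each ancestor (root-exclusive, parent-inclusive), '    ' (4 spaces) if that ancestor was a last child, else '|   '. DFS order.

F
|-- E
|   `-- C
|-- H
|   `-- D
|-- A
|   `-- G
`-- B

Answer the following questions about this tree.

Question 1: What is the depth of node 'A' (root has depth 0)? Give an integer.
Path from root to A: F -> A
Depth = number of edges = 1

Answer: 1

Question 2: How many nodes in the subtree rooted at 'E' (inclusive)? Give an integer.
Subtree rooted at E contains: C, E
Count = 2

Answer: 2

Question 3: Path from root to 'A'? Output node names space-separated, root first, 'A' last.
Walk down from root: F -> A

Answer: F A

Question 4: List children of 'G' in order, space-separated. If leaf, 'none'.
Node G's children (from adjacency): (leaf)

Answer: none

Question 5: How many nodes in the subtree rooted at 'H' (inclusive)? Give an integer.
Subtree rooted at H contains: D, H
Count = 2

Answer: 2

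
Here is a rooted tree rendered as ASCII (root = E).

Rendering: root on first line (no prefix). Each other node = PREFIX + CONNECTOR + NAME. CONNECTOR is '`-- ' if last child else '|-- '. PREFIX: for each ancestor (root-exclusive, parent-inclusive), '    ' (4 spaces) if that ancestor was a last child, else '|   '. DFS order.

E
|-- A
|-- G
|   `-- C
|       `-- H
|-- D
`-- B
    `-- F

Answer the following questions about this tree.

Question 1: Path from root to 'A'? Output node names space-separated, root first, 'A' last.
Answer: E A

Derivation:
Walk down from root: E -> A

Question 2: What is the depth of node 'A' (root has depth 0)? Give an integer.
Answer: 1

Derivation:
Path from root to A: E -> A
Depth = number of edges = 1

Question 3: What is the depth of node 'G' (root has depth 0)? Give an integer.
Path from root to G: E -> G
Depth = number of edges = 1

Answer: 1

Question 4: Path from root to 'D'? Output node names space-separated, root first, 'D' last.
Answer: E D

Derivation:
Walk down from root: E -> D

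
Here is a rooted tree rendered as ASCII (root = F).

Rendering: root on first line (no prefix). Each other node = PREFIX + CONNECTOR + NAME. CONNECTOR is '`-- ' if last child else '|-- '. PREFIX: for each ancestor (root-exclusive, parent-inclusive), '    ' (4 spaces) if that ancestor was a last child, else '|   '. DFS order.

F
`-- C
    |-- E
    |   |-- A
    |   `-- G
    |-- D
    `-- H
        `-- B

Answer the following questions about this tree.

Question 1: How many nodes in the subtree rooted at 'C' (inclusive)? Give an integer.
Subtree rooted at C contains: A, B, C, D, E, G, H
Count = 7

Answer: 7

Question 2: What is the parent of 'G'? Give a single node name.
Answer: E

Derivation:
Scan adjacency: G appears as child of E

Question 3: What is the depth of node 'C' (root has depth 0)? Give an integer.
Path from root to C: F -> C
Depth = number of edges = 1

Answer: 1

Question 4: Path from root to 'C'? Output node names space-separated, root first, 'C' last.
Walk down from root: F -> C

Answer: F C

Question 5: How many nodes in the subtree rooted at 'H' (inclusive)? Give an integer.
Answer: 2

Derivation:
Subtree rooted at H contains: B, H
Count = 2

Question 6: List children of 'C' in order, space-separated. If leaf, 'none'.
Answer: E D H

Derivation:
Node C's children (from adjacency): E, D, H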